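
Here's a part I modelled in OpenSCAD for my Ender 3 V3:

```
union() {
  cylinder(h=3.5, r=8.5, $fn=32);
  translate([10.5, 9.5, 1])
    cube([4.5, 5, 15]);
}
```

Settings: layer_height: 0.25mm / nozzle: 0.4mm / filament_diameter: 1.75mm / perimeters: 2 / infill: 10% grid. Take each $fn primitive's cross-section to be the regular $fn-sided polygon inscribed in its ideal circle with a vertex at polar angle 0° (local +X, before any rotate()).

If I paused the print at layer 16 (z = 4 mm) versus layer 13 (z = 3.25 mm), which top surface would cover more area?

Layer 16 (z = 4): the cylinder is not intersected at this z (z outside [0, 3.5]); the 4.5×5 cube at (10.5, 9.5) contributes its full rectangle (area 22.50 mm²); Taking the union: only the 4.5×5 cube at (10.5, 9.5) is present, so the union is just that shape — area = 22.50 mm². So its area = 22.50 mm². Layer 13 (z = 3.25): the r=8.5 cylinder gives a regular 32-gon of circumradius 8.5 (constant along its height) (area = (32/2)·8.500²·sin(360°/32) = 225.52 mm²); the cube at (10.5, 9.5) (footprint 4.5×5) is included at this height (area 22.50 mm²); Taking the union: the 2 present regions are separate (no shared area or edge), so areas and boundary lengths simply add and each stays a separate island — area = 248.02 mm². So its area = 248.02 mm². Layer 13 is larger (248.02 vs 22.50 mm²).

layer 13 (z = 3.25 mm)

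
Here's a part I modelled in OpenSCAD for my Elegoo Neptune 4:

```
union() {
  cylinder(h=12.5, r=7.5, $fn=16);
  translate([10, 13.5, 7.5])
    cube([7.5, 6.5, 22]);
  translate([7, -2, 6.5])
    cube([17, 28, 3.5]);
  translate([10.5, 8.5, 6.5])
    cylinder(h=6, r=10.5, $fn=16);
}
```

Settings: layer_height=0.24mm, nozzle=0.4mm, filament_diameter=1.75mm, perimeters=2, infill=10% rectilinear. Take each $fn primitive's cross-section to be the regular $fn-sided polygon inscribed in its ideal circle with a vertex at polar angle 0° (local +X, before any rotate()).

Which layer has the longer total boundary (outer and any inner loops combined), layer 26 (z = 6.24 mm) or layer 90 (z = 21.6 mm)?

layer 26 (z = 6.24 mm)

Layer 26 (z = 6.24): the r=7.5 cylinder contributes a regular 16-gon of circumradius 7.5 (perimeter = 2·16·7.500·sin(180°/16) = 46.82 mm); the cube at (10, 13.5) is absent (z outside [7.5, 29.5]); the cube at (7, -2) does not reach this height (z outside [6.5, 10]); the cylinder at (10.5, 8.5) does not reach this height (z outside [6.5, 12.5]); Taking the union: only the r=7.5 cylinder is present, so the union is just that shape — boundary = 46.82 mm. So its perimeter = 46.82 mm. Layer 90 (z = 21.6): the cylinder does not reach this height (z outside [0, 12.5]); the cube at (10, 13.5) is present — its section is the full 7.5×6.5 rectangle (perimeter 28.00 mm); the cube at (7, -2) is not intersected at this z (z outside [6.5, 10]); the cylinder at (10.5, 8.5) is absent (z outside [6.5, 12.5]); Taking the union: only the 7.5×6.5 cube at (10, 13.5) is present, so the union is just that shape — boundary = 28.00 mm. So its perimeter = 28.00 mm. Layer 26 is larger (46.82 vs 28.00 mm).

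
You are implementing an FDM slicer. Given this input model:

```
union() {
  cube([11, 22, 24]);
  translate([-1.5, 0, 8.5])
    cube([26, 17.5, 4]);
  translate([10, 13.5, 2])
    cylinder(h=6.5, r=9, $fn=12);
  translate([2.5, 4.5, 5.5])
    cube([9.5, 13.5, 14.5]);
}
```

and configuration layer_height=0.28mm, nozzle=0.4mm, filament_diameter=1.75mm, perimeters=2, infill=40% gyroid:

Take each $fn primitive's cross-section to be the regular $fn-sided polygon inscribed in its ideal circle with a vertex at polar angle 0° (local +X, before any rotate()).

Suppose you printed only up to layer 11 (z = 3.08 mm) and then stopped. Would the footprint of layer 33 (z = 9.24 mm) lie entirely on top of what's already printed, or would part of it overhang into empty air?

Compare the two slices. At z = 3.08: the cube (footprint 11×22) is included at this height (area 242.00 mm²); the cube at (-1.5, 0) is absent (z outside [8.5, 12.5]); the cylinder at (10, 13.5): section is a regular 12-gon, circumradius r=9 (area = (12/2)·9.000²·sin(360°/12) = 243.00 mm²); the cube at (2.5, 4.5) is not intersected at this z (z outside [5.5, 20]); Combining (union): the regions partially overlap — summed areas 485.00 mm² minus the doubly-counted overlap 138.40 mm² gives 346.60 mm² — area = 346.60 mm². At z = 9.24: the cube is present — its section is the full 11×22 rectangle (area 242.00 mm²); the cube at (-1.5, 0) is present — its section is the full 26×17.5 rectangle (area 455.00 mm²); the cylinder at (10, 13.5) is not intersected at this z (z outside [2, 8.5]); the 9.5×13.5 cube at (2.5, 4.5) contributes its full rectangle (area 128.25 mm²); Taking the union: the regions partially overlap — summed areas 825.25 mm² minus the doubly-counted overlap 320.25 mm² gives 505.00 mm² — area = 505.00 mm². Checking containment: at z = 9.24 the cross-section extends beyond the z = 3.08 cross-section by about 180.76 mm².

part overhangs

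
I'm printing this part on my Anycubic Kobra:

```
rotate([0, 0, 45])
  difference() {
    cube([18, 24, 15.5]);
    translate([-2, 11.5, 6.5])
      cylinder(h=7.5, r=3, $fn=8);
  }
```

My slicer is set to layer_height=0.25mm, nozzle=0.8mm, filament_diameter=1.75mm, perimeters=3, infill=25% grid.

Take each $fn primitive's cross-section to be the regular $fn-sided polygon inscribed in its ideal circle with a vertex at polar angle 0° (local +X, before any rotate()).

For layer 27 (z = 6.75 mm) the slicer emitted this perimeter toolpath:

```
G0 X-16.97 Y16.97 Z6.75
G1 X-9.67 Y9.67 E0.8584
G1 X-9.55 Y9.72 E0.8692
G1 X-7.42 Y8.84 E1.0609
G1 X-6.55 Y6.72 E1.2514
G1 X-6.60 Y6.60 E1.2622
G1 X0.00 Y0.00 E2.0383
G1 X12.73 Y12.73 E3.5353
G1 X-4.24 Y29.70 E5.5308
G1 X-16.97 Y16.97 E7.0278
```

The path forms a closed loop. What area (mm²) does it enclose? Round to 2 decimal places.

Apply the shoelace formula to the sequence of (X, Y) vertices; enclosed area = 429.67 mm².

429.67 mm²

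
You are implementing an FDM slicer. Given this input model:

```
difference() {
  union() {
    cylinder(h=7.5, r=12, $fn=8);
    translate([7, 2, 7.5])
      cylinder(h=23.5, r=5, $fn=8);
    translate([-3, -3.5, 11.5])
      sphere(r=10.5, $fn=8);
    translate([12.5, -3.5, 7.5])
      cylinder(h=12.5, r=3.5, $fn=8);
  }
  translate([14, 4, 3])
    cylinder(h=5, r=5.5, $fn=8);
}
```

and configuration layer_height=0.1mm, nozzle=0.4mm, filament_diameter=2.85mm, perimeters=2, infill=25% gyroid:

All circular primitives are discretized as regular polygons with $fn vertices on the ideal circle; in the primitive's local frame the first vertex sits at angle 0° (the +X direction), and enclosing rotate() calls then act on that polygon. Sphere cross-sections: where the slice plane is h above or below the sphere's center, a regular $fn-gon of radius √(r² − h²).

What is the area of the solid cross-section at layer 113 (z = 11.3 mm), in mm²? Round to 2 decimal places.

397.38 mm²

At z = 11.3 mm: the cylinder does not reach this height (z outside [0, 7.5]); the r=5 cylinder at (7, 2) gives a regular 8-gon of circumradius 5 (constant along its height) (area = (8/2)·5.000²·sin(360°/8) = 70.71 mm²); the r=10.5 sphere at (-3, -3.5) contributes a regular 8-gon of circumradius √(10.5²−0.2²) = 10.498 (area = (8/2)·10.498²·sin(360°/8) = 311.72 mm²); the r=3.5 cylinder at (12.5, -3.5) contributes a regular 8-gon of circumradius 3.5 (area = (8/2)·3.500²·sin(360°/8) = 34.65 mm²); Taking the union: the regions partially overlap — summed areas 417.08 mm² minus the doubly-counted overlap 19.70 mm² gives 397.38 mm² — area = 397.38 mm²; the cylinder at (14, 4) is not intersected at this z (z outside [3, 8]); Taking the first minus the rest: none of the subtracted shapes is present at this height, so the result so far is unchanged — area = 397.38 mm². Overall, the cross-section is a single solid region. Net area = 397.38 mm².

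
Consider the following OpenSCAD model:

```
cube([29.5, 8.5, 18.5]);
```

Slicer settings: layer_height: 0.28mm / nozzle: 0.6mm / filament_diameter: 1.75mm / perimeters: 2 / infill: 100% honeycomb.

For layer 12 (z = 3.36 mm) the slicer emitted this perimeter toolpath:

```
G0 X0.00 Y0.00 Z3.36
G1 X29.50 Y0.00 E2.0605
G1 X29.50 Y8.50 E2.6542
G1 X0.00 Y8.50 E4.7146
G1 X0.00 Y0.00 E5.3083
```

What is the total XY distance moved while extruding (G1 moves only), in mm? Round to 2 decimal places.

Sum the Euclidean lengths of each G1 segment: total = 76.00 mm.

76.00 mm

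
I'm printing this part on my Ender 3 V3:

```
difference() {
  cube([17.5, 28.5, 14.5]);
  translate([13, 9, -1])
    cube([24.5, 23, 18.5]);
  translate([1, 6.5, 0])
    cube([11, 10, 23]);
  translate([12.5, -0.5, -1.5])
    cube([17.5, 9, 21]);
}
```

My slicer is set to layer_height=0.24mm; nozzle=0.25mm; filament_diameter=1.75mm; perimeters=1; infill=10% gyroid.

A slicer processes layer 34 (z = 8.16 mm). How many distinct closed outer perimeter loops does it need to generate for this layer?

At z = 8.16 mm: the cube (footprint 17.5×28.5) is included at this height; the 24.5×23 cube at (13, 9) contributes its full rectangle; the cube at (1, 6.5) (footprint 11×10) is included at this height; the cube at (12.5, -0.5) is present — its section is the full 17.5×9 rectangle; Taking the first minus the rest: starting from the 17.5×28.5 cube, the 24.5×23 cube at (13, 9) partially overlaps it — only the 87.75 mm² overlap (of its 563.50 mm²) is removed, clipping the outline; the 11×10 cube at (1, 6.5) lies wholly inside it (removes its full 110.00 mm² and its 42.00 mm outline becomes a hole wall); the 17.5×9 cube at (12.5, -0.5) partially overlaps it — only the 42.50 mm² overlap (of its 157.50 mm²) is removed, clipping the outline — 1 connected region with 1 hole. The result has 1 disconnected region.

1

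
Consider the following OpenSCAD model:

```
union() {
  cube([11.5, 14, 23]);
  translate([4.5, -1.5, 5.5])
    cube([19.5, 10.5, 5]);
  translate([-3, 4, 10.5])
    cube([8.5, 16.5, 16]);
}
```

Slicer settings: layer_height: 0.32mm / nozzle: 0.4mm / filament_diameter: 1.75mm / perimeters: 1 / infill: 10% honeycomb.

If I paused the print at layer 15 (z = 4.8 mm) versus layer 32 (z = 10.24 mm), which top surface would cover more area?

layer 32 (z = 10.24 mm)

Layer 15 (z = 4.8): the cube (footprint 11.5×14) is included at this height (area 161.00 mm²); the cube at (4.5, -1.5) is not intersected at this z (z outside [5.5, 10.5]); the cube at (-3, 4) is not intersected at this z (z outside [10.5, 26.5]); Taking the union: only the 11.5×14 cube is present, so the union is just that shape — area = 161.00 mm². So its area = 161.00 mm². Layer 32 (z = 10.24): the cube is present — its section is the full 11.5×14 rectangle (area 161.00 mm²); the cube at (4.5, -1.5) is present — its section is the full 19.5×10.5 rectangle (area 204.75 mm²); the cube at (-3, 4) is not intersected at this z (z outside [10.5, 26.5]); Merging all regions: the regions partially overlap — summed areas 365.75 mm² minus the doubly-counted overlap 63.00 mm² gives 302.75 mm² — area = 302.75 mm². So its area = 302.75 mm². Layer 32 is larger (302.75 vs 161.00 mm²).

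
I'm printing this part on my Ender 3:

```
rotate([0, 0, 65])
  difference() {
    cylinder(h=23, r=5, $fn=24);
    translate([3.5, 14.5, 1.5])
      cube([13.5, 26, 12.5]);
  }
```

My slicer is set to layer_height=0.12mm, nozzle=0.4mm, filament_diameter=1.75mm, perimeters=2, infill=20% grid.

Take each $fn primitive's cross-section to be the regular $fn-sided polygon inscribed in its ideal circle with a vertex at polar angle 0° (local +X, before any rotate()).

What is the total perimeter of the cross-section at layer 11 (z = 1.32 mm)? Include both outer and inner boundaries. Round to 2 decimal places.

At z = 1.32 mm: the r=5 cylinder contributes a regular 24-gon of circumradius 5 (perimeter = 2·24·5.000·sin(180°/24) = 31.33 mm); the cube at (3.5, 14.5) is absent (z outside [1.5, 14]); Subtracting the remaining from the first: none of the subtracted shapes is present at this height, so the r=5 cylinder is unchanged — boundary = 31.33 mm; (rotated 65° about Z; rotation is an isometry so areas/perimeters/island counts are preserved). Overall, the cross-section is a single solid region. Total boundary length (outer) = 31.33 mm.

31.33 mm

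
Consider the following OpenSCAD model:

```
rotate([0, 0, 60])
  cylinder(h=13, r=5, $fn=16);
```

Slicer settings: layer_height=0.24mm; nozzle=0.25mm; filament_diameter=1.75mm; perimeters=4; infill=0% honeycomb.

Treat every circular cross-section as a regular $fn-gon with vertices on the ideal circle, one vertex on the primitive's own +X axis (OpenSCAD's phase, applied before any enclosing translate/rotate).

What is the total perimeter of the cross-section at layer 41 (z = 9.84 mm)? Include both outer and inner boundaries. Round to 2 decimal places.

31.21 mm

At z = 9.84 mm: the r=5 cylinder gives a regular 16-gon of circumradius 5 (constant along its height) (perimeter = 2·16·5.000·sin(180°/16) = 31.21 mm); (rotated 60° about Z; rotation is an isometry so areas/perimeters/island counts are preserved). Overall, the cross-section is a single solid region. Total boundary length (outer) = 31.21 mm.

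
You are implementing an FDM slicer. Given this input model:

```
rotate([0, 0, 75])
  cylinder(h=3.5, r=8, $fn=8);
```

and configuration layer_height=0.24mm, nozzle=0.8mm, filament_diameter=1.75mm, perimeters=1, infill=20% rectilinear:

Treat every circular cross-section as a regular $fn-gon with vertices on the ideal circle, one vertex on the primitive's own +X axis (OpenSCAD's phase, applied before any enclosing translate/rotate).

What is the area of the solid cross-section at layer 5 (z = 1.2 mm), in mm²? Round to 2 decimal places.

181.02 mm²

At z = 1.2 mm: the r=8 cylinder gives a regular 8-gon of circumradius 8 (constant along its height) (area = (8/2)·8.000²·sin(360°/8) = 181.02 mm²); (whole slice rotated 75° about Z — lengths, areas and connectivity unchanged). Overall, the cross-section is a single solid region. Net area = 181.02 mm².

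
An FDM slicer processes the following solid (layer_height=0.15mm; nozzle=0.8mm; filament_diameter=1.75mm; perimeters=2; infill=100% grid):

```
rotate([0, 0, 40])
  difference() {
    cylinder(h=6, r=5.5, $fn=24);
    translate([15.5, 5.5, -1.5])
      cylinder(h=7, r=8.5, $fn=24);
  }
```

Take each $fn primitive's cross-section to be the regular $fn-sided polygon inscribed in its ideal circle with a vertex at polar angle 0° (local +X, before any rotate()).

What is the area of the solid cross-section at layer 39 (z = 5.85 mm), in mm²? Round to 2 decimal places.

At z = 5.85 mm: the cylinder: section is a regular 24-gon, circumradius r=5.5 (area = (24/2)·5.500²·sin(360°/24) = 93.95 mm²); the cylinder at (15.5, 5.5) is absent (z outside [-1.5, 5.5]); Taking the first minus the rest: none of the subtracted shapes is present at this height, so the r=5.5 cylinder is unchanged — area = 93.95 mm²; (whole slice rotated 40° about Z — lengths, areas and connectivity unchanged). Overall, the cross-section is a single solid region. Net area = 93.95 mm².

93.95 mm²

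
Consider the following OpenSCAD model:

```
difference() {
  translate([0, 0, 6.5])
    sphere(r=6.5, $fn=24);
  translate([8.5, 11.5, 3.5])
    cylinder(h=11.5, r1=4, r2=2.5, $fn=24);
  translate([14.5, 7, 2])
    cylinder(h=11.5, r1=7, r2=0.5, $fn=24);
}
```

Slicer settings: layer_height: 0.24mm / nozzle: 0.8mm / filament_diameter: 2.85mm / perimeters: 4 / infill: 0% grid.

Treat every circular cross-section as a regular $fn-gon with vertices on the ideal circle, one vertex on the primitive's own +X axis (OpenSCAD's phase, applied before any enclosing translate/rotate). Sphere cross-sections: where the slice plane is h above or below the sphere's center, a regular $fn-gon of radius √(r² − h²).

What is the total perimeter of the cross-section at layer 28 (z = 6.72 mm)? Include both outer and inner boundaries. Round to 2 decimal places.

At z = 6.72 mm: the sphere: section is a regular 24-gon, circumradius = √(r²−h²) = √(6.5²−0.22²) = 6.496 (perimeter = 2·24·6.496·sin(180°/24) = 40.70 mm); the cone at (8.5, 11.5) contributes a regular 24-gon of circumradius 3.580 (interpolated between r1=4 and r2=2.5 at t=0.280) (perimeter = 2·24·3.580·sin(180°/24) = 22.43 mm); the cone at (14.5, 7) (r1=7→r2=0.5) has section circumradius 4.332 here — a regular 24-gon (perimeter = 2·24·4.332·sin(180°/24) = 27.14 mm); Subtracting the remaining from the first: starting from the r=6.5 sphere, the cone at (8.5, 11.5) misses the remaining region (no effect); the cone at (14.5, 7) misses the remaining region (no effect) — boundary = 40.70 mm. Overall, the cross-section is a single solid region. Total boundary length (outer) = 40.70 mm.

40.70 mm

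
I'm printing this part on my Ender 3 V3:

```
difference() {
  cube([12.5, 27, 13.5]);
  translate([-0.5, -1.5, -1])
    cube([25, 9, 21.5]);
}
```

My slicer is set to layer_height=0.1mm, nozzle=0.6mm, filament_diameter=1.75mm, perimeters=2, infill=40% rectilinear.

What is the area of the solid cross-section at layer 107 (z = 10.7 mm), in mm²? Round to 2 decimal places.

243.75 mm²

At z = 10.7 mm: the cube (footprint 12.5×27) is included at this height (area 337.50 mm²); the cube at (-0.5, -1.5) (footprint 25×9) is included at this height (area 225.00 mm²); Subtracting the remaining from the first: starting from the 12.5×27 cube (337.50 mm²), the 25×9 cube at (-0.5, -1.5) partially overlaps it — only the 93.75 mm² overlap (of its 225.00 mm²) is removed, clipping the outline — area = 243.75 mm². Overall, the cross-section is a single solid region. Net area = 243.75 mm².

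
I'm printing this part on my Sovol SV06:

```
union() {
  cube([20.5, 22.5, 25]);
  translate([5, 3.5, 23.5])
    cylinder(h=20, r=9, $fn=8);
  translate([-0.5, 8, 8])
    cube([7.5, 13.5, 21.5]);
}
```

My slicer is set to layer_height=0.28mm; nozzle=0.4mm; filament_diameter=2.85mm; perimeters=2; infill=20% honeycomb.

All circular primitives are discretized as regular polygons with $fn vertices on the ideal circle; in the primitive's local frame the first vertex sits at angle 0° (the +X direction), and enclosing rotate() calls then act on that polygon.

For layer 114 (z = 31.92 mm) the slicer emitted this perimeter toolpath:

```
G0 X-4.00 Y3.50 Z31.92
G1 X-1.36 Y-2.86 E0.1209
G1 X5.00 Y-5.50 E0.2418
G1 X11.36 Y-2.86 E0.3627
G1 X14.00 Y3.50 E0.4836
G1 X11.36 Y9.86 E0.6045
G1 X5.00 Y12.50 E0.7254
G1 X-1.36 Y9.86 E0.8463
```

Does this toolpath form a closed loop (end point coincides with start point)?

Start point (G0): (-4.00, 3.50). End point (last G1): the path does not return to the start — open.

no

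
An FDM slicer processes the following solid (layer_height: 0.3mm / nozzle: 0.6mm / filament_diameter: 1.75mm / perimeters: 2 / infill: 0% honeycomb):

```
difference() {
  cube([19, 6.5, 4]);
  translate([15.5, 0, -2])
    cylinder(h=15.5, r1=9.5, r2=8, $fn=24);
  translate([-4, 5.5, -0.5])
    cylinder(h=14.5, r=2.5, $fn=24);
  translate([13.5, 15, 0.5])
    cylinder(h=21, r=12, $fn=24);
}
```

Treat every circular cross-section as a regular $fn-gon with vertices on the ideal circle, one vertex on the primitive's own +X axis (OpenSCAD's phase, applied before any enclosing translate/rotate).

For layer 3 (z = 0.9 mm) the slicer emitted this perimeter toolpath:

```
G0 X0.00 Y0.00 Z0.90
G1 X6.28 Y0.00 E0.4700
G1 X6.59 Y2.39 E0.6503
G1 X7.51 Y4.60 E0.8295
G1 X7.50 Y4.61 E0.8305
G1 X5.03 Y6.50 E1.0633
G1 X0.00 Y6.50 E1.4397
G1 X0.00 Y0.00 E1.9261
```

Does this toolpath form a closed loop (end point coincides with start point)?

Start point (G0): (0.00, 0.00). End point (last G1): the path returns to the start — closed.

yes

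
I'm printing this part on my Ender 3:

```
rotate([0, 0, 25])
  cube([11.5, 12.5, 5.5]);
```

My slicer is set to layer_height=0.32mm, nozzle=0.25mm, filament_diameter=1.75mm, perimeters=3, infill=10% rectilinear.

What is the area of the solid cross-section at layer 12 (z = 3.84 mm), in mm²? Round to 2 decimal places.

143.75 mm²

At z = 3.84 mm: the cube (footprint 11.5×12.5) is included at this height (area 143.75 mm²); (rotated 25° about Z; rotation is an isometry so areas/perimeters/island counts are preserved). Overall, the cross-section is a single solid region. Net area = 143.75 mm².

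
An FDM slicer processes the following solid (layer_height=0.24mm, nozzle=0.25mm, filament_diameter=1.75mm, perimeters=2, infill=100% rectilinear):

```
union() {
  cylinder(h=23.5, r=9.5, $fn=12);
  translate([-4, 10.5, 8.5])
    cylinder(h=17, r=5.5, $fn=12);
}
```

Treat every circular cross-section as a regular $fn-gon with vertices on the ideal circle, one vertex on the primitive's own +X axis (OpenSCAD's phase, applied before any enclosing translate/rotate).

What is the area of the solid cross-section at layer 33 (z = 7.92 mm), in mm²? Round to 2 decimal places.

270.75 mm²

At z = 7.92 mm: the r=9.5 cylinder gives a regular 12-gon of circumradius 9.5 (constant along its height) (area = (12/2)·9.500²·sin(360°/12) = 270.75 mm²); the cylinder at (-4, 10.5) is absent (z outside [8.5, 25.5]); Merging all regions: only the r=9.5 cylinder is present, so the union is just that shape — area = 270.75 mm². Overall, the cross-section is a single solid region. Net area = 270.75 mm².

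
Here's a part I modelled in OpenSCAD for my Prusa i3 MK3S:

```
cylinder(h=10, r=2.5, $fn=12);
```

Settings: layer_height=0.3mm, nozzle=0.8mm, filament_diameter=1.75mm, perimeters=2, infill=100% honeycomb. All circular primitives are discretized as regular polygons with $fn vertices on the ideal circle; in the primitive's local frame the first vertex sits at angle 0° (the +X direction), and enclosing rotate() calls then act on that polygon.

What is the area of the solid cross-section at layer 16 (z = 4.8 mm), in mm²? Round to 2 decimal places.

At z = 4.8 mm: the cylinder: section is a regular 12-gon, circumradius r=2.5 (area = (12/2)·2.500²·sin(360°/12) = 18.75 mm²). Overall, the cross-section is a single solid region. Net area = 18.75 mm².

18.75 mm²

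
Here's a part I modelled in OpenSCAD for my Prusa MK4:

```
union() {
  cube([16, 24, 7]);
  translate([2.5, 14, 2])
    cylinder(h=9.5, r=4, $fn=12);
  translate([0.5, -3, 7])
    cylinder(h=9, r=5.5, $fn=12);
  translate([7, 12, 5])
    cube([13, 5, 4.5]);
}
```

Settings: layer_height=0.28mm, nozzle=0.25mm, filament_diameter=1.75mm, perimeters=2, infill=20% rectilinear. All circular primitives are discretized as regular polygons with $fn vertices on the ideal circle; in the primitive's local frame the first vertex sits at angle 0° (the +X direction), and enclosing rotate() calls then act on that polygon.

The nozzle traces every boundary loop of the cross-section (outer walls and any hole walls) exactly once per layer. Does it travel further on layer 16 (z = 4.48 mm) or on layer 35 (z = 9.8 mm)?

Layer 16 (z = 4.48): the cube (footprint 16×24) is included at this height (perimeter 80.00 mm); the cylinder at (2.5, 14): section is a regular 12-gon, circumradius r=4 (perimeter = 2·12·4.000·sin(180°/12) = 24.85 mm); the cylinder at (0.5, -3) does not reach this height (z outside [7, 16]); the cube at (7, 12) is not intersected at this z (z outside [5, 9.5]); Combining (union): the regions partially overlap (shared area 42.14 mm²), so the edge portions inside another operand are dropped and the merged outline is re-measured after clipping — boundary = 80.94 mm. So its perimeter = 80.94 mm. Layer 35 (z = 9.8): the cube does not reach this height (z outside [0, 7]); the r=4 cylinder at (2.5, 14) gives a regular 12-gon of circumradius 4 (constant along its height) (perimeter = 2·12·4.000·sin(180°/12) = 24.85 mm); the r=5.5 cylinder at (0.5, -3) contributes a regular 12-gon of circumradius 5.5 (perimeter = 2·12·5.500·sin(180°/12) = 34.16 mm); the cube at (7, 12) does not reach this height (z outside [5, 9.5]); Combining (union): the 2 present regions are separate (no shared area or edge), so areas and boundary lengths simply add and each stays a separate island — boundary = 59.01 mm. So its perimeter = 59.01 mm. Layer 16 is larger (80.94 vs 59.01 mm).

layer 16 (z = 4.48 mm)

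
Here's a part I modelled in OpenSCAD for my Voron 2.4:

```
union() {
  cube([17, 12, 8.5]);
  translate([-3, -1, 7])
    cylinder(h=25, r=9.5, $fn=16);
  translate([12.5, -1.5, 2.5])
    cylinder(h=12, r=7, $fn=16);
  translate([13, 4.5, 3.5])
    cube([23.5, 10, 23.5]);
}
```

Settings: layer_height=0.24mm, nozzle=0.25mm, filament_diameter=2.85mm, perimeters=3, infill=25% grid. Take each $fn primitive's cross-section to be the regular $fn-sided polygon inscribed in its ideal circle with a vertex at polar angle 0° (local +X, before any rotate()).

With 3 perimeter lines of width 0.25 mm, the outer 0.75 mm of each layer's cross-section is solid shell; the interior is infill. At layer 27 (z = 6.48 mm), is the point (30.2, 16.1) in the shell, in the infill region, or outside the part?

outside

At z = 6.48 mm: the cube is present — its section is the full 17×12 rectangle; the cylinder at (-3, -1) does not reach this height (z outside [7, 32]); the r=7 cylinder at (12.5, -1.5) contributes a regular 16-gon of circumradius 7; the cube at (13, 4.5) is present — its section is the full 23.5×10 rectangle; Taking the union: the regions partially overlap (shared area 79.18 mm²), so overlapping operands fuse into one piece — 1 connected region. Overall, the cross-section is a single solid region. The nearest boundary edge runs (13.00, 14.50)→(36.50, 14.50); distance from the point to it = 1.60 mm. The point is not inside any of the regions above, so it lies outside the cross-section (1.60 mm from the nearest boundary).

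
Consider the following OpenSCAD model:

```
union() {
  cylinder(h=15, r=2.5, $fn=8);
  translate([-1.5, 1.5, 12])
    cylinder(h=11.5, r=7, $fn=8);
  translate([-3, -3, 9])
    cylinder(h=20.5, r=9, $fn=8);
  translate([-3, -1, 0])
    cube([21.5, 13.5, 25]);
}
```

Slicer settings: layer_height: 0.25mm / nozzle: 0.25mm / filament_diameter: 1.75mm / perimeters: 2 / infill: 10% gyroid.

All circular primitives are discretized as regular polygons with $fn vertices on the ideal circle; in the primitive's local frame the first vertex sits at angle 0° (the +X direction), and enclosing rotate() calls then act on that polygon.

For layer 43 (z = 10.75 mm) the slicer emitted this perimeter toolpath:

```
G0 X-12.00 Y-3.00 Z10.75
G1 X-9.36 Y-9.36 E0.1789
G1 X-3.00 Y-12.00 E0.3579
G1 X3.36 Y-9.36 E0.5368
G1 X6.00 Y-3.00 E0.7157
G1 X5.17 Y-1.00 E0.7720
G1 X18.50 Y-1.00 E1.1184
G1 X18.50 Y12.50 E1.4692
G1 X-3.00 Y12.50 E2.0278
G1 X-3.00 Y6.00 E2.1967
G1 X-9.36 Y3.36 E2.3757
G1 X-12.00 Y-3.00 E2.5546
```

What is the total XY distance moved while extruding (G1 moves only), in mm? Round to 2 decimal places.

Sum the Euclidean lengths of each G1 segment: total = 98.31 mm.

98.31 mm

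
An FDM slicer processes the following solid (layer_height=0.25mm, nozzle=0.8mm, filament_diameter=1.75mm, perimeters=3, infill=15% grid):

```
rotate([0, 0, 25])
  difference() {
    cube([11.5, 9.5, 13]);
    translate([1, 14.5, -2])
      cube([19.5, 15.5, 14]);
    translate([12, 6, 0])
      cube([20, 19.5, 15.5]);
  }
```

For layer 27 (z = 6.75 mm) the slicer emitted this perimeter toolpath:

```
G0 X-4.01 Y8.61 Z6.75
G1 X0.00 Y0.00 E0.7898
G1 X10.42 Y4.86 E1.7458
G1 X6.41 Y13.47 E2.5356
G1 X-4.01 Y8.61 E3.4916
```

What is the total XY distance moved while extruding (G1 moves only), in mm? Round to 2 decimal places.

41.99 mm

Sum the Euclidean lengths of each G1 segment: total = 41.99 mm.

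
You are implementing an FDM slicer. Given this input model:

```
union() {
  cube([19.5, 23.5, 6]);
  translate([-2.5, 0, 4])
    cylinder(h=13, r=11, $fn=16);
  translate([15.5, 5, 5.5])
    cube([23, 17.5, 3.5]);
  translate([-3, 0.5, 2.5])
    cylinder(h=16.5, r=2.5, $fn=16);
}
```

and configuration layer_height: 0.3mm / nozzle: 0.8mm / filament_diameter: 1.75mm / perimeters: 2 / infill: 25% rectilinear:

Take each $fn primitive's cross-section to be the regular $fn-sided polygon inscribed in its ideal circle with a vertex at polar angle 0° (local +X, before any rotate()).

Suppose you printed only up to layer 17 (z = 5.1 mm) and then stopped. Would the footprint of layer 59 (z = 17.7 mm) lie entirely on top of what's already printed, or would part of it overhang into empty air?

Compare the two slices. At z = 5.1: the cube (footprint 19.5×23.5) is included at this height (area 458.25 mm²); the r=11 cylinder at (-2.5, 0) gives a regular 16-gon of circumradius 11 (constant along its height) (area = (16/2)·11.000²·sin(360°/16) = 370.44 mm²); the cube at (15.5, 5) is absent (z outside [5.5, 9]); the cylinder at (-3, 0.5): section is a regular 16-gon, circumradius r=2.5 (area = (16/2)·2.500²·sin(360°/16) = 19.13 mm²); Combining (union): the regions partially overlap — summed areas 847.82 mm² minus the doubly-counted overlap 84.87 mm² gives 762.96 mm² — area = 762.96 mm². At z = 17.7: the cube is absent (z outside [0, 6]); the cylinder at (-2.5, 0) is not intersected at this z (z outside [4, 17]); the cube at (15.5, 5) is absent (z outside [5.5, 9]); the r=2.5 cylinder at (-3, 0.5) gives a regular 16-gon of circumradius 2.5 (constant along its height) (area = (16/2)·2.500²·sin(360°/16) = 19.13 mm²); Taking the union: only the r=2.5 cylinder at (-3, 0.5) is present, so the union is just that shape — area = 19.13 mm². Checking containment: the cross-section at z = 17.7 is a subset of the cross-section at z = 5.1.

entirely on top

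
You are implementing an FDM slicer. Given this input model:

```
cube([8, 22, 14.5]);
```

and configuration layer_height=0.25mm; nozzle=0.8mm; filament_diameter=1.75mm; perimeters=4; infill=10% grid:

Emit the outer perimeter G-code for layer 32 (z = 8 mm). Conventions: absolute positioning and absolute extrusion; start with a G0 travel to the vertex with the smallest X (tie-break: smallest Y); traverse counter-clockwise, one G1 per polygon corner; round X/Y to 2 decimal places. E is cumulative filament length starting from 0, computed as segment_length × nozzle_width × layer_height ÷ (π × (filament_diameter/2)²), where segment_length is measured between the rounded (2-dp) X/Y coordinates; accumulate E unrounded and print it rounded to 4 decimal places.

At z = 8 mm: the cube (footprint 8×22) is included at this height. The outline is a single polygon with 4 vertices. Extrusion per mm of travel: 0.8 × 0.25 / (π × 0.875²) = 0.083150. Accumulating E over each segment gives final E = 4.9890.

G0 X0.00 Y0.00 Z8.00
G1 X8.00 Y0.00 E0.6652
G1 X8.00 Y22.00 E2.4945
G1 X0.00 Y22.00 E3.1597
G1 X0.00 Y0.00 E4.9890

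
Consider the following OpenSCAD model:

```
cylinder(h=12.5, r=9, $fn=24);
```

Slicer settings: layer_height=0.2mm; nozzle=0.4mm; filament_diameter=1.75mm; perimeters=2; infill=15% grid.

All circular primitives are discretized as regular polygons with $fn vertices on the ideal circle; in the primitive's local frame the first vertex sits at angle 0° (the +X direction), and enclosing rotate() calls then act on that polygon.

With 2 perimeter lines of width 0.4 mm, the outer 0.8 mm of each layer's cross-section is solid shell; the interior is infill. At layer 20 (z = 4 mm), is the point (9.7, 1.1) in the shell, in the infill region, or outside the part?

outside

At z = 4 mm: the cylinder: section is a regular 24-gon, circumradius r=9. Overall, the cross-section is a single solid region. The nearest boundary edge runs (9.00, 0.00)→(8.69, 2.33); distance from the point to it = 0.84 mm. The point is not inside any of the regions above, so it lies outside the cross-section (0.84 mm from the nearest boundary).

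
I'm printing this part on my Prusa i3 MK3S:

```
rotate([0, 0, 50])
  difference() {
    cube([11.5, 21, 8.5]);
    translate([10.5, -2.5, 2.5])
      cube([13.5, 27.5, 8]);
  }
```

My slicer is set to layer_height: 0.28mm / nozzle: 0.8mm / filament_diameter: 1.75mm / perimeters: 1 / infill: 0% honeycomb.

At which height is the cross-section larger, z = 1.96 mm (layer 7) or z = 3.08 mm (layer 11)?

layer 7 (z = 1.96 mm)

Layer 7 (z = 1.96): the 11.5×21 cube contributes its full rectangle (area 241.50 mm²); the cube at (10.5, -2.5) is absent (z outside [2.5, 10.5]); Taking the first minus the rest: none of the subtracted shapes is present at this height, so the 11.5×21 cube is unchanged — area = 241.50 mm²; (whole slice rotated 50° about Z — lengths, areas and connectivity unchanged). So its area = 241.50 mm². Layer 11 (z = 3.08): the cube is present — its section is the full 11.5×21 rectangle (area 241.50 mm²); the cube at (10.5, -2.5) is present — its section is the full 13.5×27.5 rectangle (area 371.25 mm²); Taking the first minus the rest: starting from the 11.5×21 cube (241.50 mm²), the 13.5×27.5 cube at (10.5, -2.5) partially overlaps it — only the 21.00 mm² overlap (of its 371.25 mm²) is removed, clipping the outline — area = 220.50 mm²; (whole slice rotated 50° about Z — lengths, areas and connectivity unchanged). So its area = 220.50 mm². Layer 7 is larger (241.50 vs 220.50 mm²).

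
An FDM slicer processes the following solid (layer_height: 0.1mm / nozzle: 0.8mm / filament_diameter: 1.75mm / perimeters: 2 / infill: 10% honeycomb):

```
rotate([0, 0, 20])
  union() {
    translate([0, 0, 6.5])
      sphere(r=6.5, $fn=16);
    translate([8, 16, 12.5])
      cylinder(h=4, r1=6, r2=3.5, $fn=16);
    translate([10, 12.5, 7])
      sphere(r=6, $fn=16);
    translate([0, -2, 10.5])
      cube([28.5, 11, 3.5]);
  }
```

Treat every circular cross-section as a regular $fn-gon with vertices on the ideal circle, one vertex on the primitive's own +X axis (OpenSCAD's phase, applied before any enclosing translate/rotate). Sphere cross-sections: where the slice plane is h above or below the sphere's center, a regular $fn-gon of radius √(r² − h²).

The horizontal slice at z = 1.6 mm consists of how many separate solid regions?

At z = 1.6 mm: the sphere: section is a regular 16-gon, circumradius = √(r²−h²) = √(6.5²−4.9²) = 4.271; the cone at (8, 16) does not reach this height (z outside [12.5, 16.5]); the sphere at (10, 12.5): section is a regular 16-gon, circumradius = √(r²−h²) = √(6²−5.4²) = 2.615; the cube at (0, -2) is absent (z outside [10.5, 14]); Taking the union: the 2 present regions are separate (no shared area or edge), so areas and boundary lengths simply add and each stays a separate island — 2 connected regions; (whole slice rotated 20° about Z — lengths, areas and connectivity unchanged). The result has 2 disconnected regions.

2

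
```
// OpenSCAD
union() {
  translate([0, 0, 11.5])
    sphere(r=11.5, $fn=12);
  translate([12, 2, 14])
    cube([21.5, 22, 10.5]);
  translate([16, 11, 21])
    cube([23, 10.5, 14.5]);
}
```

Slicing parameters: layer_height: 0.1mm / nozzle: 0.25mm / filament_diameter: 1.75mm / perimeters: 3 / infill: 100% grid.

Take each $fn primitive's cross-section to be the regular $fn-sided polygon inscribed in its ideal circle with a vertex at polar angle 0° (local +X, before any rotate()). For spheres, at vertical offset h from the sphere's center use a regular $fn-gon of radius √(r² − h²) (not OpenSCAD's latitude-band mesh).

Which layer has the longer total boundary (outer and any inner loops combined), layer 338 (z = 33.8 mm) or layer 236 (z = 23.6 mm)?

Layer 338 (z = 33.8): the sphere does not reach this height (|z−center|=22.300 > r=11.5); the cube at (12, 2) is not intersected at this z (z outside [14, 24.5]); the 23×10.5 cube at (16, 11) contributes its full rectangle (perimeter 67.00 mm); Merging all regions: only the 23×10.5 cube at (16, 11) is present, so the union is just that shape — boundary = 67.00 mm. So its perimeter = 67.00 mm. Layer 236 (z = 23.6): the sphere is not intersected at this z (|z−center|=12.100 > r=11.5); the 21.5×22 cube at (12, 2) contributes its full rectangle (perimeter 87.00 mm); the cube at (16, 11) (footprint 23×10.5) is included at this height (perimeter 67.00 mm); Merging all regions: the regions partially overlap (shared area 183.75 mm²), so the edge portions inside another operand are dropped and the merged outline is re-measured after clipping — boundary = 98.00 mm. So its perimeter = 98.00 mm. Layer 236 is larger (98.00 vs 67.00 mm).

layer 236 (z = 23.6 mm)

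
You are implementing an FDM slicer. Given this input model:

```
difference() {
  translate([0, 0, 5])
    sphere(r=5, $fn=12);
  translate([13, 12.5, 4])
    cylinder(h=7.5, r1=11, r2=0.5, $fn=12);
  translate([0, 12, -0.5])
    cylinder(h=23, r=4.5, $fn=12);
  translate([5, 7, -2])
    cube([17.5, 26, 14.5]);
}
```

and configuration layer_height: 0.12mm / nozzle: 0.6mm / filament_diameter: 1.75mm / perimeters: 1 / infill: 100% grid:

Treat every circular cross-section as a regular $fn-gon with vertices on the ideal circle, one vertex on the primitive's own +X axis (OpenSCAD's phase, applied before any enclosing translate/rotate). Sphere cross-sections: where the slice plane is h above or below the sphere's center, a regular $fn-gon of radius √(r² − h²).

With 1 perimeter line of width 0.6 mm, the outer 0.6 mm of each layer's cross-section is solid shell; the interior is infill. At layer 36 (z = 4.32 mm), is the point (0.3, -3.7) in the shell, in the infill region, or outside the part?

infill

At z = 4.32 mm: the r=5 sphere slices to a regular 12-gon of circumradius 4.954 (√(r²−h²) with h=0.68 from center); the cone at (13, 12.5) contributes a regular 12-gon of circumradius 10.552 (interpolated between r1=11 and r2=0.5 at t=0.043); the r=4.5 cylinder at (0, 12) contributes a regular 12-gon of circumradius 4.5; the cube at (5, 7) is present — its section is the full 17.5×26 rectangle; Taking the first minus the rest: starting from the r=5 sphere, the cone at (13, 12.5) misses the remaining region (no effect); the r=4.5 cylinder at (0, 12) misses the remaining region (no effect); the 17.5×26 cube at (5, 7) misses the remaining region (no effect) — 1 connected region. Overall, the cross-section is a single solid region. The nearest boundary edge runs (2.48, -4.29)→(-0.00, -4.95); distance from the point to it = 1.13 mm. The point is inside the cross-section and 1.13 mm from the nearest boundary — more than the 0.6 mm shell width (1 × 0.6), so it's in the infill interior.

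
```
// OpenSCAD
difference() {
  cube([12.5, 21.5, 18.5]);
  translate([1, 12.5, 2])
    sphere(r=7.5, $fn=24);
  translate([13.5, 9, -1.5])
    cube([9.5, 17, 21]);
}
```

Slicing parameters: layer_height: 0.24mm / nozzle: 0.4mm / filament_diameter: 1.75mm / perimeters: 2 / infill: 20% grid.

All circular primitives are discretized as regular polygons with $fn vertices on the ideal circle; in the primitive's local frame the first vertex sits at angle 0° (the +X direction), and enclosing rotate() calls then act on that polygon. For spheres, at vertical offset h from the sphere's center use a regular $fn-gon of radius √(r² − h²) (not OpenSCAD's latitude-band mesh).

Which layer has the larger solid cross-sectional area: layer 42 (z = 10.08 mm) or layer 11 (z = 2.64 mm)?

layer 42 (z = 10.08 mm)

Layer 42 (z = 10.08): the cube (footprint 12.5×21.5) is included at this height (area 268.75 mm²); the sphere at (1, 12.5) is absent (|z−center|=8.080 > r=7.5); the cube at (13.5, 9) is present — its section is the full 9.5×17 rectangle (area 161.50 mm²); Taking the first minus the rest: starting from the 12.5×21.5 cube (268.75 mm²), the 9.5×17 cube at (13.5, 9) misses the remaining region (no effect) — area = 268.75 mm². So its area = 268.75 mm². Layer 11 (z = 2.64): the cube is present — its section is the full 12.5×21.5 rectangle (area 268.75 mm²); the sphere at (1, 12.5): section is a regular 24-gon, circumradius = √(r²−h²) = √(7.5²−0.64²) = 7.473 (area = (24/2)·7.473²·sin(360°/24) = 173.43 mm²); the cube at (13.5, 9) (footprint 9.5×17) is included at this height (area 161.50 mm²); Taking the first minus the rest: starting from the 12.5×21.5 cube (268.75 mm²), the r=7.5 sphere at (1, 12.5) partially overlaps it — only the 101.53 mm² overlap (of its 173.43 mm²) is removed, clipping the outline; the 9.5×17 cube at (13.5, 9) misses the remaining region (no effect) — area = 167.22 mm². So its area = 167.22 mm². Layer 42 is larger (268.75 vs 167.22 mm²).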